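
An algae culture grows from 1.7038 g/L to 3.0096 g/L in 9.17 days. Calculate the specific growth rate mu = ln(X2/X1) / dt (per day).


mu = ln(X2/X1) / dt
= ln(3.0096/1.7038) / 9.17
= 0.0620 per day

0.0620 per day


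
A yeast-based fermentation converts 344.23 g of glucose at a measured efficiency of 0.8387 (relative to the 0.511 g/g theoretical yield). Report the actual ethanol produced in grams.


Actual ethanol: m = 0.511 * 344.23 * 0.8387
m = 147.5286 g

147.5286 g


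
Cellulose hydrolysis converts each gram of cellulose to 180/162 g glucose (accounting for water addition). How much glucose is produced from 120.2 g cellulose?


glucose = cellulose * 180/162
= 120.2 * 180/162
= 133.5556 g

133.5556 g


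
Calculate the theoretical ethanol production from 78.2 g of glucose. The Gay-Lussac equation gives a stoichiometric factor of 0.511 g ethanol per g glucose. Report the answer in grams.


Theoretical ethanol yield: m_EtOH = 0.511 * m_glucose
m_EtOH = 0.511 * 78.2 = 39.9602 g

39.9602 g


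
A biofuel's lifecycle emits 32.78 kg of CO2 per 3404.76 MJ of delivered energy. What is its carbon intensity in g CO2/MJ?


CI = CO2 * 1000 / E
= 32.78 * 1000 / 3404.76
= 9.6277 g CO2/MJ

9.6277 g CO2/MJ


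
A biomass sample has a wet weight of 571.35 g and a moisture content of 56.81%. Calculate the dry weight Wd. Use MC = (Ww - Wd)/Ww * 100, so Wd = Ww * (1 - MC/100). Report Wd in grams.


Wd = Ww * (1 - MC/100)
= 571.35 * (1 - 56.81/100)
= 246.7661 g

246.7661 g


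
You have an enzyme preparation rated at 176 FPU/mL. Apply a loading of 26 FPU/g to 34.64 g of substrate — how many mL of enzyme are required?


V = dosage * m_sub / activity
V = 26 * 34.64 / 176
V = 5.1173 mL

5.1173 mL


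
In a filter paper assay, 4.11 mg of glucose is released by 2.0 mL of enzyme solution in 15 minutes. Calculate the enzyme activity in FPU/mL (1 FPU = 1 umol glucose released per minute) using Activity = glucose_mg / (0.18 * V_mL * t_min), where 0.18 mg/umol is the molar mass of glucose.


Activity = glucose_mg / (0.18 mg/umol * V_mL * t_min)
= 4.11 / (0.18 * 2.0 * 15)
= 0.7611 FPU/mL

0.7611 FPU/mL


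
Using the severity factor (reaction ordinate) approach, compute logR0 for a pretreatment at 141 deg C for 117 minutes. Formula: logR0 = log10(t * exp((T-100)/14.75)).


logR0 = log10(t * exp((T - 100) / 14.75))
= log10(117 * exp((141 - 100) / 14.75))
= 3.2754

3.2754


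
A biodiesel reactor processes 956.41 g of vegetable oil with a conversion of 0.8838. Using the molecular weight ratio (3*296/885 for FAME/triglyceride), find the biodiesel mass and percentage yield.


m_FAME = oil * conv * (3 * 296 / 885) = oil * conv * (888/885)
= 956.41 * 0.8838 * 888 / 885
= 848.1405 g
Y = m_FAME / oil * 100 = conv * (888/885) * 100
= 0.8838 * 888 / 885 * 100
= 88.68%

848.1405 g FAME; Y = 88.68%


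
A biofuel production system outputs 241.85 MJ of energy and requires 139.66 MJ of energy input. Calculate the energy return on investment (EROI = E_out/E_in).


EROI = E_out / E_in
= 241.85 / 139.66
= 1.7317

1.7317


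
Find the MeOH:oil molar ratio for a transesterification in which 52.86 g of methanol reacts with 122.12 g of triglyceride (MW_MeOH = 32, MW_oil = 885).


Molar ratio = n_MeOH / n_oil = (MeOH/32) / (oil/885) = (MeOH * 885) / (32 * oil)
= (52.86 * 885) / (32 * 122.12)
= 11.9711

11.9711


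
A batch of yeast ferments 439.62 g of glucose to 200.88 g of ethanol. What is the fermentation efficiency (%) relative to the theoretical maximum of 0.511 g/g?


Fermentation efficiency = (actual / (0.511 * glucose)) * 100
= (200.88 / (0.511 * 439.62)) * 100
= 89.4208%

89.4208%


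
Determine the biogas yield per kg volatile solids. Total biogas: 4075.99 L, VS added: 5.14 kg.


Y = V / VS
= 4075.99 / 5.14
= 792.9942 L/kg VS

792.9942 L/kg VS


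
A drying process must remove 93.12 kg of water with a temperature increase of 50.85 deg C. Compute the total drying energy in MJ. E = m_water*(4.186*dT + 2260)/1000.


E = m_water * (4.186 * dT + 2260) / 1000
= 93.12 * (4.186 * 50.85 + 2260) / 1000
= 230.2725 MJ

230.2725 MJ


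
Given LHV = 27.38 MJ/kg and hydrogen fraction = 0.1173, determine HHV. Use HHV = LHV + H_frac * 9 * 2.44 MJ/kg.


HHV = LHV + H_frac * 9 * 2.44
= 27.38 + 0.1173 * 9 * 2.44
= 29.9559 MJ/kg

29.9559 MJ/kg


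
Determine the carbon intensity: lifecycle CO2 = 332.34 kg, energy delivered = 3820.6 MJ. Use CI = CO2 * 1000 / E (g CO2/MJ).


CI = CO2 * 1000 / E
= 332.34 * 1000 / 3820.6
= 86.9863 g CO2/MJ

86.9863 g CO2/MJ


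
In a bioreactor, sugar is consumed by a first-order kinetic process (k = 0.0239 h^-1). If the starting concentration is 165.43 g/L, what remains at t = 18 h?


S = S0 * exp(-k * t)
S = 165.43 * exp(-0.0239 * 18)
S = 107.5922 g/L

107.5922 g/L


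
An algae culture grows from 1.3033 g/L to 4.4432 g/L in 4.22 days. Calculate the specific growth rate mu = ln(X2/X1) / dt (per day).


mu = ln(X2/X1) / dt
= ln(4.4432/1.3033) / 4.22
= 0.2906 per day

0.2906 per day


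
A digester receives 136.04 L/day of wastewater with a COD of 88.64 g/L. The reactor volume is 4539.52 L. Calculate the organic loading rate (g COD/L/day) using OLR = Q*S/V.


OLR = Q * S / V
= 136.04 * 88.64 / 4539.52
= 2.6564 g/L/day

2.6564 g/L/day


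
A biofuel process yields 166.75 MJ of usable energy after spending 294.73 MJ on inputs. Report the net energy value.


NEV = E_out - E_in
= 166.75 - 294.73
= -127.9800 MJ

-127.9800 MJ


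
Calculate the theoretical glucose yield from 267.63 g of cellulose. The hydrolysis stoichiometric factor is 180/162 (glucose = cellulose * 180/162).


glucose = cellulose * 180/162
= 267.63 * 180/162
= 297.3667 g

297.3667 g


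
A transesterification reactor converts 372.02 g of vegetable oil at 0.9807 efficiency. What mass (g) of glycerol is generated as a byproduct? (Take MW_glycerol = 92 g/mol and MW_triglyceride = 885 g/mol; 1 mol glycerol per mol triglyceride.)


glycerol = oil * conv * (92/885)
= 372.02 * 0.9807 * 92 / 885
= 37.9269 g

37.9269 g


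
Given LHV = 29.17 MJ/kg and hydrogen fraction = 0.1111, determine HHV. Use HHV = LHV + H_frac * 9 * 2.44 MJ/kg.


HHV = LHV + H_frac * 9 * 2.44
= 29.17 + 0.1111 * 9 * 2.44
= 31.6098 MJ/kg

31.6098 MJ/kg


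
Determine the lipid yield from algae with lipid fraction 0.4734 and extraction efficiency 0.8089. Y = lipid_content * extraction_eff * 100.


Y = lipid_content * extraction_eff * 100
= 0.4734 * 0.8089 * 100
= 38.2933%

38.2933%


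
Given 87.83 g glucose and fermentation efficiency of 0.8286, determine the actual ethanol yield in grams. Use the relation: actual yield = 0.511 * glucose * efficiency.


Actual ethanol: m = 0.511 * 87.83 * 0.8286
m = 37.1885 g

37.1885 g


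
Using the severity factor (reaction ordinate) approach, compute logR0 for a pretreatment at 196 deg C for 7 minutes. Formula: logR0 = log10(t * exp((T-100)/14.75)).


logR0 = log10(t * exp((T - 100) / 14.75))
= log10(7 * exp((196 - 100) / 14.75))
= 3.6717

3.6717


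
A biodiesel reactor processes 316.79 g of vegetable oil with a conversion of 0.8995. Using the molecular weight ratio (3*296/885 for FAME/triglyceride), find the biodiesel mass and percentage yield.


m_FAME = oil * conv * (3 * 296 / 885) = oil * conv * (888/885)
= 316.79 * 0.8995 * 888 / 885
= 285.9185 g
Y = m_FAME / oil * 100 = conv * (888/885) * 100
= 0.8995 * 888 / 885 * 100
= 90.25%

285.9185 g FAME; Y = 90.25%


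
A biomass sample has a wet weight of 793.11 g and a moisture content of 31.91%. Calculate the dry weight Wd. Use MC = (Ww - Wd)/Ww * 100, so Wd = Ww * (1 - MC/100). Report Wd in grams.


Wd = Ww * (1 - MC/100)
= 793.11 * (1 - 31.91/100)
= 540.0286 g

540.0286 g


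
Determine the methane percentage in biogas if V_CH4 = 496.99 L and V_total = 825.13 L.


CH4% = V_CH4 / V_total * 100
= 496.99 / 825.13 * 100
= 60.2317%

60.2317%


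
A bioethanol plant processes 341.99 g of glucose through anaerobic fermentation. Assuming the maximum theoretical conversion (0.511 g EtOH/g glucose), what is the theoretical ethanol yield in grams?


Theoretical ethanol yield: m_EtOH = 0.511 * m_glucose
m_EtOH = 0.511 * 341.99 = 174.7569 g

174.7569 g


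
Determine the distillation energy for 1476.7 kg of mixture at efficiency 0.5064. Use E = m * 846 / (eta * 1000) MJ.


E = m * 846 / (eta * 1000)
= 1476.7 * 846 / (0.5064 * 1000)
= 2466.9988 MJ

2466.9988 MJ


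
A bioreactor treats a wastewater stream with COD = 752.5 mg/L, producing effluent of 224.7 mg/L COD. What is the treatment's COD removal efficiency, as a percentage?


eta = (COD_in - COD_out) / COD_in * 100
= (752.5 - 224.7) / 752.5 * 100
= 70.1395%

70.1395%


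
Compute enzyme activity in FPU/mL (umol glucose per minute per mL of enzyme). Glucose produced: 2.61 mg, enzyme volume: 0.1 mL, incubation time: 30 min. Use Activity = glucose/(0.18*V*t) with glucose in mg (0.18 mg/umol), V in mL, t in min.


Activity = glucose_mg / (0.18 mg/umol * V_mL * t_min)
= 2.61 / (0.18 * 0.1 * 30)
= 4.8333 FPU/mL

4.8333 FPU/mL


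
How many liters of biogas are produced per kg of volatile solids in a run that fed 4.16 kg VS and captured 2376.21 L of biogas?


Y = V / VS
= 2376.21 / 4.16
= 571.2043 L/kg VS

571.2043 L/kg VS


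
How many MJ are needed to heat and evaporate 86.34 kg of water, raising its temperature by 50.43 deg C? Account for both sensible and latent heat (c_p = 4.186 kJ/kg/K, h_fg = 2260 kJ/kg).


E = m_water * (4.186 * dT + 2260) / 1000
= 86.34 * (4.186 * 50.43 + 2260) / 1000
= 213.3548 MJ

213.3548 MJ


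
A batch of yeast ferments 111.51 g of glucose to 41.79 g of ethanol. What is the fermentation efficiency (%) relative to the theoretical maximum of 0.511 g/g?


Fermentation efficiency = (actual / (0.511 * glucose)) * 100
= (41.79 / (0.511 * 111.51)) * 100
= 73.3395%

73.3395%


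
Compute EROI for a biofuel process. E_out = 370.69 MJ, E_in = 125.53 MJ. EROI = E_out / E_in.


EROI = E_out / E_in
= 370.69 / 125.53
= 2.9530

2.9530


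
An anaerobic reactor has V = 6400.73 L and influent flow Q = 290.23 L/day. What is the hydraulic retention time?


HRT = V / Q
= 6400.73 / 290.23
= 22.0540 days

22.0540 days


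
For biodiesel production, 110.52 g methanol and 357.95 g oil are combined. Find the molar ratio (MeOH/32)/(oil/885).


Molar ratio = n_MeOH / n_oil = (MeOH/32) / (oil/885) = (MeOH * 885) / (32 * oil)
= (110.52 * 885) / (32 * 357.95)
= 8.5391

8.5391


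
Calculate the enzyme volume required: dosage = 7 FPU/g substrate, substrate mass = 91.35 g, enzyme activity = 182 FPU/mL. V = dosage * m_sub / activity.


V = dosage * m_sub / activity
V = 7 * 91.35 / 182
V = 3.5135 mL

3.5135 mL


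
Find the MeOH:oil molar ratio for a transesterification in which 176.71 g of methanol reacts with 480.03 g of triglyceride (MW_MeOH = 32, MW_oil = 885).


Molar ratio = n_MeOH / n_oil = (MeOH/32) / (oil/885) = (MeOH * 885) / (32 * oil)
= (176.71 * 885) / (32 * 480.03)
= 10.1809

10.1809


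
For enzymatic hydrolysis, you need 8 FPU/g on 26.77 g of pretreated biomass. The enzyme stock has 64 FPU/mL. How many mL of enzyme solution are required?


V = dosage * m_sub / activity
V = 8 * 26.77 / 64
V = 3.3462 mL

3.3462 mL


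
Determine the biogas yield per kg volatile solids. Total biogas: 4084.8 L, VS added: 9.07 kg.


Y = V / VS
= 4084.8 / 9.07
= 450.3638 L/kg VS

450.3638 L/kg VS


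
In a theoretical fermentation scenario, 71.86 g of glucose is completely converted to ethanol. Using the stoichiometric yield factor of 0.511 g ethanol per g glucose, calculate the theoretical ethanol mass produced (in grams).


Theoretical ethanol yield: m_EtOH = 0.511 * m_glucose
m_EtOH = 0.511 * 71.86 = 36.7205 g

36.7205 g


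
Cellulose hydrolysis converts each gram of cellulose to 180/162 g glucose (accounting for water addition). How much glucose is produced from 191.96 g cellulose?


glucose = cellulose * 180/162
= 191.96 * 180/162
= 213.2889 g

213.2889 g


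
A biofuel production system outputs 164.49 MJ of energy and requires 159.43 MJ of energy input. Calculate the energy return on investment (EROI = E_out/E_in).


EROI = E_out / E_in
= 164.49 / 159.43
= 1.0317

1.0317


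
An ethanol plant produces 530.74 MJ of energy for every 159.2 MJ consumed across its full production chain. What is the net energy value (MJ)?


NEV = E_out - E_in
= 530.74 - 159.2
= 371.5400 MJ

371.5400 MJ


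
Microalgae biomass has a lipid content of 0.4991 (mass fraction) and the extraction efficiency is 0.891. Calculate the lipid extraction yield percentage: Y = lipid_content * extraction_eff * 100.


Y = lipid_content * extraction_eff * 100
= 0.4991 * 0.891 * 100
= 44.4698%

44.4698%


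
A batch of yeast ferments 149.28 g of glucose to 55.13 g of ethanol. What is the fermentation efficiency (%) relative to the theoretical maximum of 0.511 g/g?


Fermentation efficiency = (actual / (0.511 * glucose)) * 100
= (55.13 / (0.511 * 149.28)) * 100
= 72.2712%

72.2712%


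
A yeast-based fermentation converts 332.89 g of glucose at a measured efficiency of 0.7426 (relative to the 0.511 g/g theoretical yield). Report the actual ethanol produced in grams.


Actual ethanol: m = 0.511 * 332.89 * 0.7426
m = 126.3213 g

126.3213 g


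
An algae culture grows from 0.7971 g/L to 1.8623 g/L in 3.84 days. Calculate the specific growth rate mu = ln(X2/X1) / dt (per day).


mu = ln(X2/X1) / dt
= ln(1.8623/0.7971) / 3.84
= 0.2210 per day

0.2210 per day


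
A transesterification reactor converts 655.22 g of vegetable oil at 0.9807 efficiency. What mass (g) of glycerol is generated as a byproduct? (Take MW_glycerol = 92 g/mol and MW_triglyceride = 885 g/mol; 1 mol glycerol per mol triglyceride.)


glycerol = oil * conv * (92/885)
= 655.22 * 0.9807 * 92 / 885
= 66.7987 g

66.7987 g


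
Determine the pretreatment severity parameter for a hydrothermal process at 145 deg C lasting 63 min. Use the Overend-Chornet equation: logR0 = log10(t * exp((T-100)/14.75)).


logR0 = log10(t * exp((T - 100) / 14.75))
= log10(63 * exp((145 - 100) / 14.75))
= 3.1243

3.1243


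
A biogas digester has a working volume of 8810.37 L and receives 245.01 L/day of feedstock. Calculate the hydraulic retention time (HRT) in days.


HRT = V / Q
= 8810.37 / 245.01
= 35.9592 days

35.9592 days


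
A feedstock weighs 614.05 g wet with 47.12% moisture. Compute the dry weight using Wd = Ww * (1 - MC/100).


Wd = Ww * (1 - MC/100)
= 614.05 * (1 - 47.12/100)
= 324.7096 g

324.7096 g


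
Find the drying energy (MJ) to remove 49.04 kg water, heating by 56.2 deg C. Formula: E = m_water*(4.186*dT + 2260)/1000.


E = m_water * (4.186 * dT + 2260) / 1000
= 49.04 * (4.186 * 56.2 + 2260) / 1000
= 122.3672 MJ

122.3672 MJ


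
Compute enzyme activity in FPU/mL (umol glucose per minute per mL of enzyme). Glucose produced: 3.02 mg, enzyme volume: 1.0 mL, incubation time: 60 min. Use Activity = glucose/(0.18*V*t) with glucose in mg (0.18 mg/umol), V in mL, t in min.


Activity = glucose_mg / (0.18 mg/umol * V_mL * t_min)
= 3.02 / (0.18 * 1.0 * 60)
= 0.2796 FPU/mL

0.2796 FPU/mL


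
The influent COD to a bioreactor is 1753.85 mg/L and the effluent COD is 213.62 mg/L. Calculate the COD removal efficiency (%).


eta = (COD_in - COD_out) / COD_in * 100
= (1753.85 - 213.62) / 1753.85 * 100
= 87.8199%

87.8199%


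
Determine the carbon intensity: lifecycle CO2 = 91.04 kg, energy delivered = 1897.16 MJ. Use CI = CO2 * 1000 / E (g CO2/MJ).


CI = CO2 * 1000 / E
= 91.04 * 1000 / 1897.16
= 47.9875 g CO2/MJ

47.9875 g CO2/MJ


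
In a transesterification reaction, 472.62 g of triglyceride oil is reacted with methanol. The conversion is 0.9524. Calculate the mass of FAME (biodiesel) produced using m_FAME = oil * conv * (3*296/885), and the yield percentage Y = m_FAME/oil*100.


m_FAME = oil * conv * (3 * 296 / 885) = oil * conv * (888/885)
= 472.62 * 0.9524 * 888 / 885
= 451.6491 g
Y = m_FAME / oil * 100 = conv * (888/885) * 100
= 0.9524 * 888 / 885 * 100
= 95.56%

451.6491 g FAME; Y = 95.56%


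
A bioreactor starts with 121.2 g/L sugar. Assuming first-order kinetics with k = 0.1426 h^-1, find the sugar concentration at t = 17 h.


S = S0 * exp(-k * t)
S = 121.2 * exp(-0.1426 * 17)
S = 10.7321 g/L

10.7321 g/L


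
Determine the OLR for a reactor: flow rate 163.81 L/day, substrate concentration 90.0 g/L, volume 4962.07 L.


OLR = Q * S / V
= 163.81 * 90.0 / 4962.07
= 2.9711 g/L/day

2.9711 g/L/day


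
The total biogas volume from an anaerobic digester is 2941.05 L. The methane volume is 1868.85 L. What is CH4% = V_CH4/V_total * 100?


CH4% = V_CH4 / V_total * 100
= 1868.85 / 2941.05 * 100
= 63.5436%

63.5436%


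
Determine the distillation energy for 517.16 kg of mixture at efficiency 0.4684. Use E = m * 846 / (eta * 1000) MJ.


E = m * 846 / (eta * 1000)
= 517.16 * 846 / (0.4684 * 1000)
= 934.0678 MJ

934.0678 MJ


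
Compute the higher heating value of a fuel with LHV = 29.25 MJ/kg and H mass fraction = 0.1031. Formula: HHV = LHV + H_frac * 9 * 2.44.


HHV = LHV + H_frac * 9 * 2.44
= 29.25 + 0.1031 * 9 * 2.44
= 31.5141 MJ/kg

31.5141 MJ/kg


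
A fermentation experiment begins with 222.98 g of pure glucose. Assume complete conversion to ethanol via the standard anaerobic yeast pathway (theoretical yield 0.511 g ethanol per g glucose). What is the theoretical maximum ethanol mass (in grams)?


Theoretical ethanol yield: m_EtOH = 0.511 * m_glucose
m_EtOH = 0.511 * 222.98 = 113.9428 g

113.9428 g


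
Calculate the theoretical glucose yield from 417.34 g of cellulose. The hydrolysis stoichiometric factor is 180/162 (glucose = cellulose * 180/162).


glucose = cellulose * 180/162
= 417.34 * 180/162
= 463.7111 g

463.7111 g


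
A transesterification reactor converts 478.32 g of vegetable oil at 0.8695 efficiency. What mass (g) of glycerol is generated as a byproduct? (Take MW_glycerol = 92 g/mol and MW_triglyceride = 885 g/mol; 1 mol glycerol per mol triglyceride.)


glycerol = oil * conv * (92/885)
= 478.32 * 0.8695 * 92 / 885
= 43.2347 g

43.2347 g


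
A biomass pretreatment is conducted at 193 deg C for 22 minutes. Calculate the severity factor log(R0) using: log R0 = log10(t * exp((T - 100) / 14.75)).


logR0 = log10(t * exp((T - 100) / 14.75))
= log10(22 * exp((193 - 100) / 14.75))
= 4.0807

4.0807


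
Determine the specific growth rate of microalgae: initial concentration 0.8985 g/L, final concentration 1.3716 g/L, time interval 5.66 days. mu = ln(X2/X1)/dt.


mu = ln(X2/X1) / dt
= ln(1.3716/0.8985) / 5.66
= 0.0747 per day

0.0747 per day


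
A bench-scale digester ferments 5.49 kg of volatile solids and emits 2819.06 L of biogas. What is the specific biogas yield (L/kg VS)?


Y = V / VS
= 2819.06 / 5.49
= 513.4900 L/kg VS

513.4900 L/kg VS


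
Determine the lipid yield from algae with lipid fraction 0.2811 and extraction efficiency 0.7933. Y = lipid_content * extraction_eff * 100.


Y = lipid_content * extraction_eff * 100
= 0.2811 * 0.7933 * 100
= 22.2997%

22.2997%


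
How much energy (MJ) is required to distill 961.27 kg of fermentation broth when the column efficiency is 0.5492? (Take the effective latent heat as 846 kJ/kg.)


E = m * 846 / (eta * 1000)
= 961.27 * 846 / (0.5492 * 1000)
= 1480.7619 MJ

1480.7619 MJ


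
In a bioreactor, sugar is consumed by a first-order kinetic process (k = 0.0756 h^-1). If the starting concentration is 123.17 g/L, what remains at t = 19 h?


S = S0 * exp(-k * t)
S = 123.17 * exp(-0.0756 * 19)
S = 29.2876 g/L

29.2876 g/L


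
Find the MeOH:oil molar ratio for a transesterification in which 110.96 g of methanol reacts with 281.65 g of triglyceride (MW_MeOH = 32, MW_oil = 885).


Molar ratio = n_MeOH / n_oil = (MeOH/32) / (oil/885) = (MeOH * 885) / (32 * oil)
= (110.96 * 885) / (32 * 281.65)
= 10.8956

10.8956


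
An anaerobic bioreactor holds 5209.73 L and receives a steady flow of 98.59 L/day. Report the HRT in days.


HRT = V / Q
= 5209.73 / 98.59
= 52.8424 days

52.8424 days


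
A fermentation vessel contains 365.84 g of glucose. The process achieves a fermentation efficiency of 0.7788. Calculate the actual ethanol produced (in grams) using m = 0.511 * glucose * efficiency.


Actual ethanol: m = 0.511 * 365.84 * 0.7788
m = 145.5922 g

145.5922 g


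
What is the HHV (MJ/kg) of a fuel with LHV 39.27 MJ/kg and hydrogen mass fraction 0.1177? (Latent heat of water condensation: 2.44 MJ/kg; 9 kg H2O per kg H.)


HHV = LHV + H_frac * 9 * 2.44
= 39.27 + 0.1177 * 9 * 2.44
= 41.8547 MJ/kg

41.8547 MJ/kg


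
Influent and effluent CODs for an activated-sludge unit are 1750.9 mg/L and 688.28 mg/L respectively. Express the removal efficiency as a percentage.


eta = (COD_in - COD_out) / COD_in * 100
= (1750.9 - 688.28) / 1750.9 * 100
= 60.6899%

60.6899%


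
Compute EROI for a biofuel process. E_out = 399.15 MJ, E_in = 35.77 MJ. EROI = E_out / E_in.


EROI = E_out / E_in
= 399.15 / 35.77
= 11.1588

11.1588


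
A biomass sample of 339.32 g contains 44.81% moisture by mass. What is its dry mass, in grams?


Wd = Ww * (1 - MC/100)
= 339.32 * (1 - 44.81/100)
= 187.2707 g

187.2707 g


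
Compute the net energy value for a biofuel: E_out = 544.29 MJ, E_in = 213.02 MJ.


NEV = E_out - E_in
= 544.29 - 213.02
= 331.2700 MJ

331.2700 MJ


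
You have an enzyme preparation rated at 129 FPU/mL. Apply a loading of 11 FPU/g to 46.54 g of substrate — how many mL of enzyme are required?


V = dosage * m_sub / activity
V = 11 * 46.54 / 129
V = 3.9685 mL

3.9685 mL


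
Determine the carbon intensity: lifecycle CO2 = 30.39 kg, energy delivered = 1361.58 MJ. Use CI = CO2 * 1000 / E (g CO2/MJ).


CI = CO2 * 1000 / E
= 30.39 * 1000 / 1361.58
= 22.3197 g CO2/MJ

22.3197 g CO2/MJ


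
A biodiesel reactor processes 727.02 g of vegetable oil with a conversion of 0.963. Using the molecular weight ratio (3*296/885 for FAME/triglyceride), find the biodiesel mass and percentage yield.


m_FAME = oil * conv * (3 * 296 / 885) = oil * conv * (888/885)
= 727.02 * 0.963 * 888 / 885
= 702.4935 g
Y = m_FAME / oil * 100 = conv * (888/885) * 100
= 0.963 * 888 / 885 * 100
= 96.63%

702.4935 g FAME; Y = 96.63%


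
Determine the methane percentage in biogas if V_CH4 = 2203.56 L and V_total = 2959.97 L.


CH4% = V_CH4 / V_total * 100
= 2203.56 / 2959.97 * 100
= 74.4453%

74.4453%


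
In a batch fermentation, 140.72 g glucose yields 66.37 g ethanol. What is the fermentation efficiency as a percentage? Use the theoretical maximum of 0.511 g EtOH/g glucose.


Fermentation efficiency = (actual / (0.511 * glucose)) * 100
= (66.37 / (0.511 * 140.72)) * 100
= 92.2986%

92.2986%


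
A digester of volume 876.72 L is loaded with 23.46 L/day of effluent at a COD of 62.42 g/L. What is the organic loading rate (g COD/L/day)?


OLR = Q * S / V
= 23.46 * 62.42 / 876.72
= 1.6703 g/L/day

1.6703 g/L/day


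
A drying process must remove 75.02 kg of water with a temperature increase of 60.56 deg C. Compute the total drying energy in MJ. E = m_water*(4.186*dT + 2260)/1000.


E = m_water * (4.186 * dT + 2260) / 1000
= 75.02 * (4.186 * 60.56 + 2260) / 1000
= 188.5631 MJ

188.5631 MJ


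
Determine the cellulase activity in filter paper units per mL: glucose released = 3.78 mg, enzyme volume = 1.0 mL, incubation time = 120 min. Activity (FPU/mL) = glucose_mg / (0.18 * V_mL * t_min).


Activity = glucose_mg / (0.18 mg/umol * V_mL * t_min)
= 3.78 / (0.18 * 1.0 * 120)
= 0.1750 FPU/mL

0.1750 FPU/mL


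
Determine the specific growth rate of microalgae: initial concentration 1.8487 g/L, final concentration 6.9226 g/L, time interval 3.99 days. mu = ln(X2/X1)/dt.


mu = ln(X2/X1) / dt
= ln(6.9226/1.8487) / 3.99
= 0.3309 per day

0.3309 per day


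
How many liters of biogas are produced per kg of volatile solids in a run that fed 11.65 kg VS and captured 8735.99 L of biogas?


Y = V / VS
= 8735.99 / 11.65
= 749.8704 L/kg VS

749.8704 L/kg VS


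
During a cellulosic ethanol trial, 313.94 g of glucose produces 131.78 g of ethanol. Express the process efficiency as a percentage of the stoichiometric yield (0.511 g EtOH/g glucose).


Fermentation efficiency = (actual / (0.511 * glucose)) * 100
= (131.78 / (0.511 * 313.94)) * 100
= 82.1452%

82.1452%


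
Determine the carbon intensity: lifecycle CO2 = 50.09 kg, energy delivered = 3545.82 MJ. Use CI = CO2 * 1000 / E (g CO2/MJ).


CI = CO2 * 1000 / E
= 50.09 * 1000 / 3545.82
= 14.1265 g CO2/MJ

14.1265 g CO2/MJ


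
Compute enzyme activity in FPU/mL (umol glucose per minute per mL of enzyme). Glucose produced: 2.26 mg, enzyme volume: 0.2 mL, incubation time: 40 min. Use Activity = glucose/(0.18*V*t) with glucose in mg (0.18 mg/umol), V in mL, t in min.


Activity = glucose_mg / (0.18 mg/umol * V_mL * t_min)
= 2.26 / (0.18 * 0.2 * 40)
= 1.5694 FPU/mL

1.5694 FPU/mL


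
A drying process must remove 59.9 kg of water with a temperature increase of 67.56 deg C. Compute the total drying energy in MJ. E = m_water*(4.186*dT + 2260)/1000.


E = m_water * (4.186 * dT + 2260) / 1000
= 59.9 * (4.186 * 67.56 + 2260) / 1000
= 152.3141 MJ

152.3141 MJ


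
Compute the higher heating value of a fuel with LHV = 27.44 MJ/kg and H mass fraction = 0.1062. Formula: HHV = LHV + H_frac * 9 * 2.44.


HHV = LHV + H_frac * 9 * 2.44
= 27.44 + 0.1062 * 9 * 2.44
= 29.7722 MJ/kg

29.7722 MJ/kg


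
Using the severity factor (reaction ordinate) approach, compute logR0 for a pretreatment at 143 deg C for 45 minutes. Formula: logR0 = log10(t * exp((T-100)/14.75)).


logR0 = log10(t * exp((T - 100) / 14.75))
= log10(45 * exp((143 - 100) / 14.75))
= 2.9193

2.9193


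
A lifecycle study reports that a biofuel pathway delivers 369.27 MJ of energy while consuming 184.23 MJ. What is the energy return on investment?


EROI = E_out / E_in
= 369.27 / 184.23
= 2.0044

2.0044


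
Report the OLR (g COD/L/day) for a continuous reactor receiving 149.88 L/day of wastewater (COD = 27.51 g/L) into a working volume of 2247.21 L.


OLR = Q * S / V
= 149.88 * 27.51 / 2247.21
= 1.8348 g/L/day

1.8348 g/L/day


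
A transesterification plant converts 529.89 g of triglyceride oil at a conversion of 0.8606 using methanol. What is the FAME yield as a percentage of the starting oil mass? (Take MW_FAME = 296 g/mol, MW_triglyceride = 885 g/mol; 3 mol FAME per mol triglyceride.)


m_FAME = oil * conv * (3 * 296 / 885) = oil * conv * (888/885)
= 529.89 * 0.8606 * 888 / 885
= 457.5692 g
Y = m_FAME / oil * 100 = conv * (888/885) * 100
= 0.8606 * 888 / 885 * 100
= 86.35%

86.35%


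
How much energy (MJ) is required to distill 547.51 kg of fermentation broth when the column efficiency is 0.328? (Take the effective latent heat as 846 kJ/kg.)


E = m * 846 / (eta * 1000)
= 547.51 * 846 / (0.328 * 1000)
= 1412.1752 MJ

1412.1752 MJ


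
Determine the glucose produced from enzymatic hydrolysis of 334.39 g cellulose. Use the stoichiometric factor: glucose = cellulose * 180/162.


glucose = cellulose * 180/162
= 334.39 * 180/162
= 371.5444 g

371.5444 g


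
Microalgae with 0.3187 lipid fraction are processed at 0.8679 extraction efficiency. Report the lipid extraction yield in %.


Y = lipid_content * extraction_eff * 100
= 0.3187 * 0.8679 * 100
= 27.6600%

27.6600%


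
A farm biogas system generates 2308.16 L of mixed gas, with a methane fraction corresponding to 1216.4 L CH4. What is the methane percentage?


CH4% = V_CH4 / V_total * 100
= 1216.4 / 2308.16 * 100
= 52.7000%

52.7000%


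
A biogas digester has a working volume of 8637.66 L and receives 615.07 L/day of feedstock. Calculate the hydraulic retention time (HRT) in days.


HRT = V / Q
= 8637.66 / 615.07
= 14.0434 days

14.0434 days


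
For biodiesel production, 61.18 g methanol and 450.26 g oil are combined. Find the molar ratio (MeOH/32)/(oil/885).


Molar ratio = n_MeOH / n_oil = (MeOH/32) / (oil/885) = (MeOH * 885) / (32 * oil)
= (61.18 * 885) / (32 * 450.26)
= 3.7578

3.7578


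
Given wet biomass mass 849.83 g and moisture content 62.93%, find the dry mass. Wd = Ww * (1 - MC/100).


Wd = Ww * (1 - MC/100)
= 849.83 * (1 - 62.93/100)
= 315.0320 g

315.0320 g


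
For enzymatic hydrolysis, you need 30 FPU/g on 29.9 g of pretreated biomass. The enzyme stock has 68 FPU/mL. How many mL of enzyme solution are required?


V = dosage * m_sub / activity
V = 30 * 29.9 / 68
V = 13.1912 mL

13.1912 mL


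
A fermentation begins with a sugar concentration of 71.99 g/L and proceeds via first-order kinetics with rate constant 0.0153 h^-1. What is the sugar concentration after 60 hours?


S = S0 * exp(-k * t)
S = 71.99 * exp(-0.0153 * 60)
S = 28.7468 g/L

28.7468 g/L


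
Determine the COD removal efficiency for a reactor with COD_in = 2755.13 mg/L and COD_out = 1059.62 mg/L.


eta = (COD_in - COD_out) / COD_in * 100
= (2755.13 - 1059.62) / 2755.13 * 100
= 61.5401%

61.5401%


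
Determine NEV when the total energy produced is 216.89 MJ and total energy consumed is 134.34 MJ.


NEV = E_out - E_in
= 216.89 - 134.34
= 82.5500 MJ

82.5500 MJ


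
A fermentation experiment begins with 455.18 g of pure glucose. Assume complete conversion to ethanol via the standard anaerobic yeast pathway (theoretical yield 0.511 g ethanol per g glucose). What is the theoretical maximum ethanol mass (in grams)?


Theoretical ethanol yield: m_EtOH = 0.511 * m_glucose
m_EtOH = 0.511 * 455.18 = 232.5970 g

232.5970 g


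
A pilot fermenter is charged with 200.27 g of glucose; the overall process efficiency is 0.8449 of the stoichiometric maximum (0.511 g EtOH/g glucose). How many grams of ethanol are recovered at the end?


Actual ethanol: m = 0.511 * 200.27 * 0.8449
m = 86.4654 g

86.4654 g


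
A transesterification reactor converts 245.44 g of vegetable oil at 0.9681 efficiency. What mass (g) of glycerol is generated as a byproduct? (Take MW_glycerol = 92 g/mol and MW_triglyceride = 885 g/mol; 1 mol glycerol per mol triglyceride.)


glycerol = oil * conv * (92/885)
= 245.44 * 0.9681 * 92 / 885
= 24.7007 g

24.7007 g


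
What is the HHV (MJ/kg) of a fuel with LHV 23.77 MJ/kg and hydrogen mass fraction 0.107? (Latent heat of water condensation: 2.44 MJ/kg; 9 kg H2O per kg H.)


HHV = LHV + H_frac * 9 * 2.44
= 23.77 + 0.107 * 9 * 2.44
= 26.1197 MJ/kg

26.1197 MJ/kg


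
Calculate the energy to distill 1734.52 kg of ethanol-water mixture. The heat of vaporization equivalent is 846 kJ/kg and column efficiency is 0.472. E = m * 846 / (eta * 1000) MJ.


E = m * 846 / (eta * 1000)
= 1734.52 * 846 / (0.472 * 1000)
= 3108.9066 MJ

3108.9066 MJ


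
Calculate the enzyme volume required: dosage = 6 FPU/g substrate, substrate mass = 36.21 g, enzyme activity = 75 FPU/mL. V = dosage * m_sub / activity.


V = dosage * m_sub / activity
V = 6 * 36.21 / 75
V = 2.8968 mL

2.8968 mL


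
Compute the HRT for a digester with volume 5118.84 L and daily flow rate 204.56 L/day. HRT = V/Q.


HRT = V / Q
= 5118.84 / 204.56
= 25.0237 days

25.0237 days


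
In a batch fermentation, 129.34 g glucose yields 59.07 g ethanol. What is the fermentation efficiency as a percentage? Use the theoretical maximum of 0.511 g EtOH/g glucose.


Fermentation efficiency = (actual / (0.511 * glucose)) * 100
= (59.07 / (0.511 * 129.34)) * 100
= 89.3744%

89.3744%


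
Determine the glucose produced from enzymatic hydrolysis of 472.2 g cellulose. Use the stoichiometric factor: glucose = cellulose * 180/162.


glucose = cellulose * 180/162
= 472.2 * 180/162
= 524.6667 g

524.6667 g


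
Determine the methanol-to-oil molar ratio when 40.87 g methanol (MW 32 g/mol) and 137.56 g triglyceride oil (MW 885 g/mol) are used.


Molar ratio = n_MeOH / n_oil = (MeOH/32) / (oil/885) = (MeOH * 885) / (32 * oil)
= (40.87 * 885) / (32 * 137.56)
= 8.2169

8.2169


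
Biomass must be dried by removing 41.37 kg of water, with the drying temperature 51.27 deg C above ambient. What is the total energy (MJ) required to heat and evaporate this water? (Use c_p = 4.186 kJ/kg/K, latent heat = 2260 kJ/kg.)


E = m_water * (4.186 * dT + 2260) / 1000
= 41.37 * (4.186 * 51.27 + 2260) / 1000
= 102.3749 MJ

102.3749 MJ


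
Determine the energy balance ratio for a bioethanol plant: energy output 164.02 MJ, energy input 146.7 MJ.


EROI = E_out / E_in
= 164.02 / 146.7
= 1.1181

1.1181


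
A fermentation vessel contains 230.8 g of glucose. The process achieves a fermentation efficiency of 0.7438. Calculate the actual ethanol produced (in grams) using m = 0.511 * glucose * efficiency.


Actual ethanol: m = 0.511 * 230.8 * 0.7438
m = 87.7229 g

87.7229 g


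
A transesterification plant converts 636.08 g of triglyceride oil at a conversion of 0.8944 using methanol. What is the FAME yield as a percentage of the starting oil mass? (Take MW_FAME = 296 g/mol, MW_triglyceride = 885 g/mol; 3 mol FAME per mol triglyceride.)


m_FAME = oil * conv * (3 * 296 / 885) = oil * conv * (888/885)
= 636.08 * 0.8944 * 888 / 885
= 570.8385 g
Y = m_FAME / oil * 100 = conv * (888/885) * 100
= 0.8944 * 888 / 885 * 100
= 89.74%

89.74%


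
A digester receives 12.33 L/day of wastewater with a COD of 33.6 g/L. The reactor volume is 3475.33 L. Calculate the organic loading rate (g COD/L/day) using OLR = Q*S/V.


OLR = Q * S / V
= 12.33 * 33.6 / 3475.33
= 0.1192 g/L/day

0.1192 g/L/day


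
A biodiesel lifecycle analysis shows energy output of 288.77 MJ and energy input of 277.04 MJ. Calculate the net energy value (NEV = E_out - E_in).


NEV = E_out - E_in
= 288.77 - 277.04
= 11.7300 MJ

11.7300 MJ


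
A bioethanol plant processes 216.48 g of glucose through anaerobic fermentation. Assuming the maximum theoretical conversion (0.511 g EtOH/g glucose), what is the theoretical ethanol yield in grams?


Theoretical ethanol yield: m_EtOH = 0.511 * m_glucose
m_EtOH = 0.511 * 216.48 = 110.6213 g

110.6213 g


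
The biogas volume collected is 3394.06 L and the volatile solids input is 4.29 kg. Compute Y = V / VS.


Y = V / VS
= 3394.06 / 4.29
= 791.1562 L/kg VS

791.1562 L/kg VS


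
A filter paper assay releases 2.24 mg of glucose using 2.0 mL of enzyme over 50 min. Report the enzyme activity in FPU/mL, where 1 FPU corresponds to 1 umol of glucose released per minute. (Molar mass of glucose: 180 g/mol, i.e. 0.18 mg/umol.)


Activity = glucose_mg / (0.18 mg/umol * V_mL * t_min)
= 2.24 / (0.18 * 2.0 * 50)
= 0.1244 FPU/mL

0.1244 FPU/mL


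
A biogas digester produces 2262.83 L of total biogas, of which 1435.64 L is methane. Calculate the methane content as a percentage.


CH4% = V_CH4 / V_total * 100
= 1435.64 / 2262.83 * 100
= 63.4444%

63.4444%


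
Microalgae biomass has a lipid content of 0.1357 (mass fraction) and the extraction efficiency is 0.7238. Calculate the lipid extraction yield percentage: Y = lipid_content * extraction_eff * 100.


Y = lipid_content * extraction_eff * 100
= 0.1357 * 0.7238 * 100
= 9.8220%

9.8220%


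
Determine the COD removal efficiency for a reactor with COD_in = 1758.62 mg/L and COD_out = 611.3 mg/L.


eta = (COD_in - COD_out) / COD_in * 100
= (1758.62 - 611.3) / 1758.62 * 100
= 65.2398%

65.2398%


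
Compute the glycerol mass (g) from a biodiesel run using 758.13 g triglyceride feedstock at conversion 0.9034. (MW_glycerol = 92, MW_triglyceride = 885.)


glycerol = oil * conv * (92/885)
= 758.13 * 0.9034 * 92 / 885
= 71.1981 g

71.1981 g


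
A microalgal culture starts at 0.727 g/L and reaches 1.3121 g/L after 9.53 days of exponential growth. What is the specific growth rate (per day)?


mu = ln(X2/X1) / dt
= ln(1.3121/0.727) / 9.53
= 0.0620 per day

0.0620 per day


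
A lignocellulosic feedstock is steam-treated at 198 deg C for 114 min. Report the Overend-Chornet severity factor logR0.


logR0 = log10(t * exp((T - 100) / 14.75))
= log10(114 * exp((198 - 100) / 14.75))
= 4.9424

4.9424


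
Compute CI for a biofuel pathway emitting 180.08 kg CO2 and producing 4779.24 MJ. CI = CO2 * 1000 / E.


CI = CO2 * 1000 / E
= 180.08 * 1000 / 4779.24
= 37.6796 g CO2/MJ

37.6796 g CO2/MJ


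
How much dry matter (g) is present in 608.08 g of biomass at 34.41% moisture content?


Wd = Ww * (1 - MC/100)
= 608.08 * (1 - 34.41/100)
= 398.8397 g

398.8397 g


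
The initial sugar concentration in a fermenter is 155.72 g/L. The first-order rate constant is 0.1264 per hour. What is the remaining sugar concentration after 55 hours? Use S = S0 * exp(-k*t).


S = S0 * exp(-k * t)
S = 155.72 * exp(-0.1264 * 55)
S = 0.1490 g/L

0.1490 g/L


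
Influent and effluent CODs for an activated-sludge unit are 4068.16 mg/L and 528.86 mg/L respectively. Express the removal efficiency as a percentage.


eta = (COD_in - COD_out) / COD_in * 100
= (4068.16 - 528.86) / 4068.16 * 100
= 87.0000%

87.0000%


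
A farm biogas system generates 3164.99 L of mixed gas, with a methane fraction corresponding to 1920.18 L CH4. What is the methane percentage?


CH4% = V_CH4 / V_total * 100
= 1920.18 / 3164.99 * 100
= 60.6694%

60.6694%


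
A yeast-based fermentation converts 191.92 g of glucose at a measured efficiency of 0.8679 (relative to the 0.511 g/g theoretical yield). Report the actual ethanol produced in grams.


Actual ethanol: m = 0.511 * 191.92 * 0.8679
m = 85.1159 g

85.1159 g


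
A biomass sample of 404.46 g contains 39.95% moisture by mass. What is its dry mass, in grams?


Wd = Ww * (1 - MC/100)
= 404.46 * (1 - 39.95/100)
= 242.8782 g

242.8782 g


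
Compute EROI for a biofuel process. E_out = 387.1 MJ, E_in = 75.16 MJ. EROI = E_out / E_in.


EROI = E_out / E_in
= 387.1 / 75.16
= 5.1503

5.1503


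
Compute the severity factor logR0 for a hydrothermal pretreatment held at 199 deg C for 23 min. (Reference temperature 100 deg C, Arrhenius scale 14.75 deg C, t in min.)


logR0 = log10(t * exp((T - 100) / 14.75))
= log10(23 * exp((199 - 100) / 14.75))
= 4.2767

4.2767


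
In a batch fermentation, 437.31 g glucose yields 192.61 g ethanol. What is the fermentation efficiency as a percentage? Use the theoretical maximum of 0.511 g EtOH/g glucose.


Fermentation efficiency = (actual / (0.511 * glucose)) * 100
= (192.61 / (0.511 * 437.31)) * 100
= 86.1923%

86.1923%


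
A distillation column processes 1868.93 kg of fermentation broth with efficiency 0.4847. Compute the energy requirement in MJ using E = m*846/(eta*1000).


E = m * 846 / (eta * 1000)
= 1868.93 * 846 / (0.4847 * 1000)
= 3262.0482 MJ

3262.0482 MJ


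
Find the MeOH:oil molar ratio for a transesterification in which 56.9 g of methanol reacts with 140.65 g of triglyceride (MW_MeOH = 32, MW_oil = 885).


Molar ratio = n_MeOH / n_oil = (MeOH/32) / (oil/885) = (MeOH * 885) / (32 * oil)
= (56.9 * 885) / (32 * 140.65)
= 11.1883

11.1883


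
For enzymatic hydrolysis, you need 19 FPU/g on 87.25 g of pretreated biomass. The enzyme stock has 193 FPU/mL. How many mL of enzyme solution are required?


V = dosage * m_sub / activity
V = 19 * 87.25 / 193
V = 8.5894 mL

8.5894 mL


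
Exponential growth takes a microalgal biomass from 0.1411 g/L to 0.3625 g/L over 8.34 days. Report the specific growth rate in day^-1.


mu = ln(X2/X1) / dt
= ln(0.3625/0.1411) / 8.34
= 0.1131 per day

0.1131 per day


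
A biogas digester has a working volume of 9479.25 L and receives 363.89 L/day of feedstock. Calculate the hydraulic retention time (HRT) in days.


HRT = V / Q
= 9479.25 / 363.89
= 26.0498 days

26.0498 days


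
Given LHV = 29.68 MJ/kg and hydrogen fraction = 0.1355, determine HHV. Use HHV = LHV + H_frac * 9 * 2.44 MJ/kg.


HHV = LHV + H_frac * 9 * 2.44
= 29.68 + 0.1355 * 9 * 2.44
= 32.6556 MJ/kg

32.6556 MJ/kg
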